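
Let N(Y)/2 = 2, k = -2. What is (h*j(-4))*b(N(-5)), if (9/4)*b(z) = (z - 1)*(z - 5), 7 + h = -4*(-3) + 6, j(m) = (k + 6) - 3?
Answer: -44/3 ≈ -14.667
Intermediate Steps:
N(Y) = 4 (N(Y) = 2*2 = 4)
j(m) = 1 (j(m) = (-2 + 6) - 3 = 4 - 3 = 1)
h = 11 (h = -7 + (-4*(-3) + 6) = -7 + (12 + 6) = -7 + 18 = 11)
b(z) = 4*(-1 + z)*(-5 + z)/9 (b(z) = 4*((z - 1)*(z - 5))/9 = 4*((-1 + z)*(-5 + z))/9 = 4*(-1 + z)*(-5 + z)/9)
(h*j(-4))*b(N(-5)) = (11*1)*(20/9 - 8/3*4 + (4/9)*4²) = 11*(20/9 - 32/3 + (4/9)*16) = 11*(20/9 - 32/3 + 64/9) = 11*(-4/3) = -44/3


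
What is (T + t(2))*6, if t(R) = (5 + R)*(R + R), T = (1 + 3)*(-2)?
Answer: 120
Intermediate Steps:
T = -8 (T = 4*(-2) = -8)
t(R) = 2*R*(5 + R) (t(R) = (5 + R)*(2*R) = 2*R*(5 + R))
(T + t(2))*6 = (-8 + 2*2*(5 + 2))*6 = (-8 + 2*2*7)*6 = (-8 + 28)*6 = 20*6 = 120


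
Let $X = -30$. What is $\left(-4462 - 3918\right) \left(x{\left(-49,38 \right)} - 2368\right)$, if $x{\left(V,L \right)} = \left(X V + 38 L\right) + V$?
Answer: $-4164860$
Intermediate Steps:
$x{\left(V,L \right)} = - 29 V + 38 L$ ($x{\left(V,L \right)} = \left(- 30 V + 38 L\right) + V = - 29 V + 38 L$)
$\left(-4462 - 3918\right) \left(x{\left(-49,38 \right)} - 2368\right) = \left(-4462 - 3918\right) \left(\left(\left(-29\right) \left(-49\right) + 38 \cdot 38\right) - 2368\right) = - 8380 \left(\left(1421 + 1444\right) - 2368\right) = - 8380 \left(2865 - 2368\right) = \left(-8380\right) 497 = -4164860$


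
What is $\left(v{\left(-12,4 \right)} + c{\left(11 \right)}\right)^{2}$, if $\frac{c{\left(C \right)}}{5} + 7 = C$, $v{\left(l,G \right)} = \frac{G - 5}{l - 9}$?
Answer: $\frac{177241}{441} \approx 401.91$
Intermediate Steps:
$v{\left(l,G \right)} = \frac{-5 + G}{-9 + l}$
$c{\left(C \right)} = -35 + 5 C$
$\left(v{\left(-12,4 \right)} + c{\left(11 \right)}\right)^{2} = \left(\frac{-5 + 4}{-9 - 12} + \left(-35 + 5 \cdot 11\right)\right)^{2} = \left(\frac{1}{-21} \left(-1\right) + \left(-35 + 55\right)\right)^{2} = \left(\left(- \frac{1}{21}\right) \left(-1\right) + 20\right)^{2} = \left(\frac{1}{21} + 20\right)^{2} = \left(\frac{421}{21}\right)^{2} = \frac{177241}{441}$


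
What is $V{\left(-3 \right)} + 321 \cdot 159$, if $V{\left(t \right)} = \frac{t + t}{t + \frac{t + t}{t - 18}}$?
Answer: $\frac{969783}{19} \approx 51041.0$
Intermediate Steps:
$V{\left(t \right)} = \frac{2 t}{t + \frac{2 t}{-18 + t}}$
$V{\left(-3 \right)} + 321 \cdot 159 = \frac{2 \left(-18 - 3\right)}{-16 - 3} + 321 \cdot 159 = 2 \frac{1}{-19} \left(-21\right) + 51039 = 2 \left(- \frac{1}{19}\right) \left(-21\right) + 51039 = \frac{42}{19} + 51039 = \frac{969783}{19}$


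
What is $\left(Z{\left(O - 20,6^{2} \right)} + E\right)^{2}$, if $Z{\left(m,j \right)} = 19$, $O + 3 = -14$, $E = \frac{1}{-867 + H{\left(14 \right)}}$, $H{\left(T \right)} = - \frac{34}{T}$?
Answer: $\frac{13369603129}{37039396} \approx 360.96$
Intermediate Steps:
$E = - \frac{7}{6086}$ ($E = \frac{1}{-867 - \frac{34}{14}} = \frac{1}{-867 - \frac{17}{7}} = \frac{1}{- \frac{6086}{7}} = - \frac{7}{6086} \approx -0.0011502$)
$O = -17$ ($O = -3 - 14 = -17$)
$\left(Z{\left(O - 20,6^{2} \right)} + E\right)^{2} = \left(19 - \frac{7}{6086}\right)^{2} = \left(\frac{115627}{6086}\right)^{2} = \frac{13369603129}{37039396}$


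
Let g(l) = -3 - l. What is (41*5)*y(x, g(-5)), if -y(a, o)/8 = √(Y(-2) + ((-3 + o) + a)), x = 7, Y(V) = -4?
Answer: -1640*√2 ≈ -2319.3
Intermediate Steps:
y(a, o) = -8*√(-7 + a + o) (y(a, o) = -8*√(-4 + ((-3 + o) + a)) = -8*√(-4 + (-3 + a + o)) = -8*√(-7 + a + o))
(41*5)*y(x, g(-5)) = (41*5)*(-8*√(-7 + 7 + (-3 - 1*(-5)))) = 205*(-8*√(-7 + 7 + (-3 + 5))) = 205*(-8*√(-7 + 7 + 2)) = 205*(-8*√2) = -1640*√2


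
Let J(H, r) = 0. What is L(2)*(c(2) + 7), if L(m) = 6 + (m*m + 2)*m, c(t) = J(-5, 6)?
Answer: 126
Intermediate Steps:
c(t) = 0
L(m) = 6 + m*(2 + m²) (L(m) = 6 + (m² + 2)*m = 6 + (2 + m²)*m = 6 + m*(2 + m²))
L(2)*(c(2) + 7) = (6 + 2³ + 2*2)*(0 + 7) = (6 + 8 + 4)*7 = 18*7 = 126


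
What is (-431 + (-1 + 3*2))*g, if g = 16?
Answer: -6816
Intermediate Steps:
(-431 + (-1 + 3*2))*g = (-431 + (-1 + 3*2))*16 = (-431 + (-1 + 6))*16 = (-431 + 5)*16 = -426*16 = -6816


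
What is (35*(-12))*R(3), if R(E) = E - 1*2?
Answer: -420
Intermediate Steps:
R(E) = -2 + E (R(E) = E - 2 = -2 + E)
(35*(-12))*R(3) = (35*(-12))*(-2 + 3) = -420*1 = -420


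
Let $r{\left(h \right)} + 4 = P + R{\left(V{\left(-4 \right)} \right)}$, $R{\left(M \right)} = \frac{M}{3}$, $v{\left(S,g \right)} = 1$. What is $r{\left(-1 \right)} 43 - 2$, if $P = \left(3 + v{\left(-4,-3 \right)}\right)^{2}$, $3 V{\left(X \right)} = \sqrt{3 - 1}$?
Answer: $514 + \frac{43 \sqrt{2}}{9} \approx 520.76$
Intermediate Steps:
$V{\left(X \right)} = \frac{\sqrt{2}}{3}$ ($V{\left(X \right)} = \frac{\sqrt{3 - 1}}{3} = \frac{\sqrt{2}}{3}$)
$P = 16$ ($P = \left(3 + 1\right)^{2} = 4^{2} = 16$)
$R{\left(M \right)} = \frac{M}{3}$ ($R{\left(M \right)} = M \frac{1}{3} = \frac{M}{3}$)
$r{\left(h \right)} = 12 + \frac{\sqrt{2}}{9}$ ($r{\left(h \right)} = -4 + \left(16 + \frac{\frac{1}{3} \sqrt{2}}{3}\right) = -4 + \left(16 + \frac{\sqrt{2}}{9}\right) = 12 + \frac{\sqrt{2}}{9}$)
$r{\left(-1 \right)} 43 - 2 = \left(12 + \frac{\sqrt{2}}{9}\right) 43 - 2 = \left(516 + \frac{43 \sqrt{2}}{9}\right) - 2 = 514 + \frac{43 \sqrt{2}}{9}$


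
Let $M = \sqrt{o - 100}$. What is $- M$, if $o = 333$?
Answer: $- \sqrt{233} \approx -15.264$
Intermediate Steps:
$M = \sqrt{233}$ ($M = \sqrt{333 - 100} = \sqrt{233} \approx 15.264$)
$- M = - \sqrt{233}$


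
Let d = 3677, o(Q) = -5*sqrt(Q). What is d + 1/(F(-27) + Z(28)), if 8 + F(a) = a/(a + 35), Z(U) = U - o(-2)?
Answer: 76809917/20889 - 320*I*sqrt(2)/20889 ≈ 3677.1 - 0.021664*I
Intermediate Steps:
Z(U) = U + 5*I*sqrt(2) (Z(U) = U - (-5)*sqrt(-2) = U - (-5)*I*sqrt(2) = U + 5*I*sqrt(2))
F(a) = -8 + a/(35 + a) (F(a) = -8 + a/(a + 35) = -8 + a/(35 + a))
d + 1/(F(-27) + Z(28)) = 3677 + 1/(7*(-40 - 1*(-27))/(35 - 27) + (28 + 5*I*sqrt(2))) = 3677 + 1/(7*(-40 + 27)/8 + (28 + 5*I*sqrt(2))) = 3677 + 1/(7*(1/8)*(-13) + (28 + 5*I*sqrt(2))) = 3677 + 1/(-91/8 + (28 + 5*I*sqrt(2))) = 3677 + 1/(133/8 + 5*I*sqrt(2))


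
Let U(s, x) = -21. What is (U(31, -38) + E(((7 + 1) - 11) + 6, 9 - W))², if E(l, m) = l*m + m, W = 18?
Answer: 3249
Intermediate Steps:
E(l, m) = m + l*m
(U(31, -38) + E(((7 + 1) - 11) + 6, 9 - W))² = (-21 + (9 - 1*18)*(1 + (((7 + 1) - 11) + 6)))² = (-21 + (9 - 18)*(1 + ((8 - 11) + 6)))² = (-21 - 9*(1 + (-3 + 6)))² = (-21 - 9*(1 + 3))² = (-21 - 9*4)² = (-21 - 36)² = (-57)² = 3249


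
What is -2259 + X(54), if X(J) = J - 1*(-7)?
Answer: -2198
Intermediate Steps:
X(J) = 7 + J (X(J) = J + 7 = 7 + J)
-2259 + X(54) = -2259 + (7 + 54) = -2259 + 61 = -2198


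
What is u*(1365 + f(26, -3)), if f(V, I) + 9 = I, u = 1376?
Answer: 1861728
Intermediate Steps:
f(V, I) = -9 + I
u*(1365 + f(26, -3)) = 1376*(1365 + (-9 - 3)) = 1376*(1365 - 12) = 1376*1353 = 1861728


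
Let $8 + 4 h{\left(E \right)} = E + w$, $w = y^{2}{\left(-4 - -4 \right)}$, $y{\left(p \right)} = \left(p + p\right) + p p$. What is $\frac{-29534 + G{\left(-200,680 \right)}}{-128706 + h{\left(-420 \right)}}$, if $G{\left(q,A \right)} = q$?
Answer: $\frac{29734}{128813} \approx 0.23083$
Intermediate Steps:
$y{\left(p \right)} = p^{2} + 2 p$ ($y{\left(p \right)} = 2 p + p^{2} = p^{2} + 2 p$)
$w = 0$ ($w = \left(\left(-4 - -4\right) \left(2 - 0\right)\right)^{2} = \left(\left(-4 + 4\right) \left(2 + \left(-4 + 4\right)\right)\right)^{2} = \left(0 \left(2 + 0\right)\right)^{2} = \left(0 \cdot 2\right)^{2} = 0^{2} = 0$)
$h{\left(E \right)} = -2 + \frac{E}{4}$ ($h{\left(E \right)} = -2 + \frac{E + 0}{4} = -2 + \frac{E}{4}$)
$\frac{-29534 + G{\left(-200,680 \right)}}{-128706 + h{\left(-420 \right)}} = \frac{-29534 - 200}{-128706 + \left(-2 + \frac{1}{4} \left(-420\right)\right)} = - \frac{29734}{-128706 - 107} = - \frac{29734}{-128813} = \left(-29734\right) \left(- \frac{1}{128813}\right) = \frac{29734}{128813}$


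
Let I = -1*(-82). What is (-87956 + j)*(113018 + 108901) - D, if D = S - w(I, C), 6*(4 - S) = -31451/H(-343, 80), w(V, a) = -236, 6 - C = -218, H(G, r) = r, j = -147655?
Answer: -25097547750971/480 ≈ -5.2287e+10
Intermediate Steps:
C = 224 (C = 6 - 1*(-218) = 6 + 218 = 224)
I = 82
S = 33371/480 (S = 4 - (-31451)/(6*80) = 4 - ⅙*(-31451/80) = 4 + 31451/480 = 33371/480 ≈ 69.523)
D = 146651/480 (D = 33371/480 - 1*(-236) = 33371/480 + 236 = 146651/480 ≈ 305.52)
(-87956 + j)*(113018 + 108901) - D = (-87956 - 147655)*(113018 + 108901) - 1*146651/480 = -235611*221919 - 146651/480 = -52286557509 - 146651/480 = -25097547750971/480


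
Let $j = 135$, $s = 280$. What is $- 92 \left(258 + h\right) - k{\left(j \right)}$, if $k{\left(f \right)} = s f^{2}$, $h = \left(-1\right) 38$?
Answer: $-5123240$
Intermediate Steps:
$h = -38$
$k{\left(f \right)} = 280 f^{2}$
$- 92 \left(258 + h\right) - k{\left(j \right)} = - 92 \left(258 - 38\right) - 280 \cdot 135^{2} = \left(-92\right) 220 - 280 \cdot 18225 = -20240 - 5103000 = -5123240$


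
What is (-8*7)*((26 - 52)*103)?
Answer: 149968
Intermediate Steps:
(-8*7)*((26 - 52)*103) = -(-1456)*103 = -56*(-2678) = 149968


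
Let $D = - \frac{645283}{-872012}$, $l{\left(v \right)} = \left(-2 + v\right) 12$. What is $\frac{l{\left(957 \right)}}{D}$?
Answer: $\frac{9993257520}{645283} \approx 15487.0$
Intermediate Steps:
$l{\left(v \right)} = -24 + 12 v$
$D = \frac{645283}{872012}$ ($D = \left(-645283\right) \left(- \frac{1}{872012}\right) = \frac{645283}{872012} \approx 0.73999$)
$\frac{l{\left(957 \right)}}{D} = \frac{-24 + 12 \cdot 957}{\frac{645283}{872012}} = \left(-24 + 11484\right) \frac{872012}{645283} = 11460 \cdot \frac{872012}{645283} = \frac{9993257520}{645283}$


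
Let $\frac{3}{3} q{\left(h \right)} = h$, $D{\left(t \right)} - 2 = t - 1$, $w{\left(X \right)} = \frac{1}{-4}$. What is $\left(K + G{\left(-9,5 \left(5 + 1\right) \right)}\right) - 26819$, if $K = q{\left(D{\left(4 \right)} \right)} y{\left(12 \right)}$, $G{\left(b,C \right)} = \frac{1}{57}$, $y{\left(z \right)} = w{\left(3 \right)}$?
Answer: $- \frac{6115013}{228} \approx -26820.0$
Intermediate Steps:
$w{\left(X \right)} = - \frac{1}{4}$
$D{\left(t \right)} = 1 + t$ ($D{\left(t \right)} = 2 + \left(t - 1\right) = 2 + \left(-1 + t\right) = 1 + t$)
$q{\left(h \right)} = h$
$y{\left(z \right)} = - \frac{1}{4}$
$G{\left(b,C \right)} = \frac{1}{57}$
$K = - \frac{5}{4}$ ($K = \left(1 + 4\right) \left(- \frac{1}{4}\right) = 5 \left(- \frac{1}{4}\right) = - \frac{5}{4} \approx -1.25$)
$\left(K + G{\left(-9,5 \left(5 + 1\right) \right)}\right) - 26819 = \left(- \frac{5}{4} + \frac{1}{57}\right) - 26819 = - \frac{281}{228} - 26819 = - \frac{6115013}{228}$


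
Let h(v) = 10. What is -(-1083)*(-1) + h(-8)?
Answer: -1073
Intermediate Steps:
-(-1083)*(-1) + h(-8) = -(-1083)*(-1) + 10 = -57*19 + 10 = -1083 + 10 = -1073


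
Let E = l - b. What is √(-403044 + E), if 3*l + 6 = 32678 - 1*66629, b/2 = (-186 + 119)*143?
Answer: I*√395201 ≈ 628.65*I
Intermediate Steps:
b = -19162 (b = 2*((-186 + 119)*143) = 2*(-67*143) = 2*(-9581) = -19162)
l = -11319 (l = -2 + (32678 - 1*66629)/3 = -2 + (32678 - 66629)/3 = -2 + (⅓)*(-33951) = -2 - 11317 = -11319)
E = 7843 (E = -11319 - 1*(-19162) = -11319 + 19162 = 7843)
√(-403044 + E) = √(-403044 + 7843) = √(-395201) = I*√395201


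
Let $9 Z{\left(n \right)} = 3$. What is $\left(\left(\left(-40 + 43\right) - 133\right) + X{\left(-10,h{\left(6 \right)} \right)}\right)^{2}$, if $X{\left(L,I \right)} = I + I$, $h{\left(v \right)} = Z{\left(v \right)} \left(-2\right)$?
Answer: $\frac{155236}{9} \approx 17248.0$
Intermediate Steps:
$Z{\left(n \right)} = \frac{1}{3}$ ($Z{\left(n \right)} = \frac{1}{9} \cdot 3 = \frac{1}{3}$)
$h{\left(v \right)} = - \frac{2}{3}$ ($h{\left(v \right)} = \frac{1}{3} \left(-2\right) = - \frac{2}{3}$)
$X{\left(L,I \right)} = 2 I$
$\left(\left(\left(-40 + 43\right) - 133\right) + X{\left(-10,h{\left(6 \right)} \right)}\right)^{2} = \left(\left(\left(-40 + 43\right) - 133\right) + 2 \left(- \frac{2}{3}\right)\right)^{2} = \left(\left(3 - 133\right) - \frac{4}{3}\right)^{2} = \left(-130 - \frac{4}{3}\right)^{2} = \left(- \frac{394}{3}\right)^{2} = \frac{155236}{9}$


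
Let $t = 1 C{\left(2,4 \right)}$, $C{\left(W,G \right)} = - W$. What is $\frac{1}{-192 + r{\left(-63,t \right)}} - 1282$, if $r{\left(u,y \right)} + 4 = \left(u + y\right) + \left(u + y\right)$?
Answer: $- \frac{417933}{326} \approx -1282.0$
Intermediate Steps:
$t = -2$ ($t = 1 \left(\left(-1\right) 2\right) = 1 \left(-2\right) = -2$)
$r{\left(u,y \right)} = -4 + 2 u + 2 y$ ($r{\left(u,y \right)} = -4 + \left(\left(u + y\right) + \left(u + y\right)\right) = -4 + \left(2 u + 2 y\right) = -4 + 2 u + 2 y$)
$\frac{1}{-192 + r{\left(-63,t \right)}} - 1282 = \frac{1}{-192 + \left(-4 + 2 \left(-63\right) + 2 \left(-2\right)\right)} - 1282 = \frac{1}{-192 - 134} - 1282 = \frac{1}{-326} - 1282 = - \frac{1}{326} - 1282 = - \frac{417933}{326}$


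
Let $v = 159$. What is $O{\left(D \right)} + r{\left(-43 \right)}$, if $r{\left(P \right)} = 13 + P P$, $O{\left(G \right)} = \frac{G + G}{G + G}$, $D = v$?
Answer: $1863$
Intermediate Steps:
$D = 159$
$O{\left(G \right)} = 1$ ($O{\left(G \right)} = \frac{2 G}{2 G} = 2 G \frac{1}{2 G} = 1$)
$r{\left(P \right)} = 13 + P^{2}$
$O{\left(D \right)} + r{\left(-43 \right)} = 1 + \left(13 + \left(-43\right)^{2}\right) = 1 + \left(13 + 1849\right) = 1 + 1862 = 1863$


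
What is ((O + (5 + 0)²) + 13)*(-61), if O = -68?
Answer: 1830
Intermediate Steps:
((O + (5 + 0)²) + 13)*(-61) = ((-68 + (5 + 0)²) + 13)*(-61) = ((-68 + 5²) + 13)*(-61) = ((-68 + 25) + 13)*(-61) = (-43 + 13)*(-61) = -30*(-61) = 1830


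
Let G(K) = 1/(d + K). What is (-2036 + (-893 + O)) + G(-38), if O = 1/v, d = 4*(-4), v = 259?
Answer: -40965199/13986 ≈ -2929.0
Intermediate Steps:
d = -16
O = 1/259 ≈ 0.0038610
G(K) = 1/(-16 + K)
(-2036 + (-893 + O)) + G(-38) = (-2036 + (-893 + 1/259)) + 1/(-16 - 38) = (-2036 - 231286/259) + 1/(-54) = -758610/259 - 1/54 = -40965199/13986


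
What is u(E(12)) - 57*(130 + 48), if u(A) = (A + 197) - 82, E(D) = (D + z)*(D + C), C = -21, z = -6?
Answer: -10085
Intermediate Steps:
E(D) = (-21 + D)*(-6 + D) (E(D) = (D - 6)*(D - 21) = (-6 + D)*(-21 + D) = (-21 + D)*(-6 + D))
u(A) = 115 + A (u(A) = (197 + A) - 82 = 115 + A)
u(E(12)) - 57*(130 + 48) = (115 + (126 + 12² - 27*12)) - 57*(130 + 48) = (115 + (126 + 144 - 324)) - 57*178 = (115 - 54) - 10146 = 61 - 10146 = -10085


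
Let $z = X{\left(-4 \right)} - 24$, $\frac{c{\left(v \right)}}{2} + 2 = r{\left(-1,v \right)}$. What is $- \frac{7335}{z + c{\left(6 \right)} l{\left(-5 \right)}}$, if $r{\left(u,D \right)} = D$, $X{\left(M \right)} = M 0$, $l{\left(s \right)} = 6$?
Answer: $- \frac{2445}{8} \approx -305.63$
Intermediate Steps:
$X{\left(M \right)} = 0$
$c{\left(v \right)} = -4 + 2 v$
$z = -24$ ($z = 0 - 24 = -24$)
$- \frac{7335}{z + c{\left(6 \right)} l{\left(-5 \right)}} = - \frac{7335}{-24 + \left(-4 + 2 \cdot 6\right) 6} = - \frac{7335}{-24 + \left(-4 + 12\right) 6} = - \frac{7335}{-24 + 8 \cdot 6} = - \frac{7335}{-24 + 48} = - \frac{7335}{24} = \left(-7335\right) \frac{1}{24} = - \frac{2445}{8}$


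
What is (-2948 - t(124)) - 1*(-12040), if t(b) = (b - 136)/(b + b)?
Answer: 563707/62 ≈ 9092.0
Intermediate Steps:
t(b) = (-136 + b)/(2*b) (t(b) = (-136 + b)/((2*b)) = (-136 + b)*(1/(2*b)) = (-136 + b)/(2*b))
(-2948 - t(124)) - 1*(-12040) = (-2948 - (-136 + 124)/(2*124)) - 1*(-12040) = (-2948 - (-12)/(2*124)) + 12040 = (-2948 - 1*(-3/62)) + 12040 = (-2948 + 3/62) + 12040 = -182773/62 + 12040 = 563707/62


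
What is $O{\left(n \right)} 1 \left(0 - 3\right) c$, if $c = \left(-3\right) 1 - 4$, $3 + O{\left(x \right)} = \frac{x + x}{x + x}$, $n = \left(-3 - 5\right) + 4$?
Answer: $-42$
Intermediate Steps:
$n = -4$ ($n = -8 + 4 = -4$)
$O{\left(x \right)} = -2$ ($O{\left(x \right)} = -3 + \frac{x + x}{x + x} = -3 + \frac{2 x}{2 x} = -3 + 2 x \frac{1}{2 x} = -3 + 1 = -2$)
$c = -7$ ($c = -3 - 4 = -7$)
$O{\left(n \right)} 1 \left(0 - 3\right) c = \left(-2\right) 1 \left(0 - 3\right) \left(-7\right) = - 2 \left(\left(-3\right) \left(-7\right)\right) = \left(-2\right) 21 = -42$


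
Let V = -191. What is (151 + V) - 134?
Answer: -174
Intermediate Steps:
(151 + V) - 134 = (151 - 191) - 134 = -40 - 134 = -174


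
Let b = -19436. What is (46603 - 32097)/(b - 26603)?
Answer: -14506/46039 ≈ -0.31508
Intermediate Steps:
(46603 - 32097)/(b - 26603) = (46603 - 32097)/(-19436 - 26603) = 14506/(-46039) = 14506*(-1/46039) = -14506/46039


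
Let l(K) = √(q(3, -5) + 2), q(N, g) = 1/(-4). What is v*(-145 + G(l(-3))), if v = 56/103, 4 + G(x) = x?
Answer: -8344/103 + 28*√7/103 ≈ -80.291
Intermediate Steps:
q(N, g) = -¼
l(K) = √7/2 (l(K) = √(-¼ + 2) = √(7/4) = √7/2)
G(x) = -4 + x
v = 56/103 (v = 56*(1/103) = 56/103 ≈ 0.54369)
v*(-145 + G(l(-3))) = 56*(-145 + (-4 + √7/2))/103 = 56*(-149 + √7/2)/103 = -8344/103 + 28*√7/103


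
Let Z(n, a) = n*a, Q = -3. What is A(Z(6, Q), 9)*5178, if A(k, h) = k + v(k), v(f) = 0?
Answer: -93204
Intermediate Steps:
Z(n, a) = a*n
A(k, h) = k (A(k, h) = k + 0 = k)
A(Z(6, Q), 9)*5178 = -3*6*5178 = -18*5178 = -93204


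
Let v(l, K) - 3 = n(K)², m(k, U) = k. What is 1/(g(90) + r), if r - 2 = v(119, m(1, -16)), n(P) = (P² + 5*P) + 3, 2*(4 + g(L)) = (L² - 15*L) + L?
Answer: 1/3502 ≈ 0.00028555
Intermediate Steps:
g(L) = -4 + L²/2 - 7*L (g(L) = -4 + ((L² - 15*L) + L)/2 = -4 + (L² - 14*L)/2 = -4 + (L²/2 - 7*L) = -4 + L²/2 - 7*L)
n(P) = 3 + P² + 5*P
v(l, K) = 3 + (3 + K² + 5*K)²
r = 86 (r = 2 + (3 + (3 + 1² + 5*1)²) = 2 + (3 + (3 + 1 + 5)²) = 2 + (3 + 9²) = 2 + (3 + 81) = 2 + 84 = 86)
1/(g(90) + r) = 1/((-4 + (½)*90² - 7*90) + 86) = 1/((-4 + (½)*8100 - 630) + 86) = 1/((-4 + 4050 - 630) + 86) = 1/(3416 + 86) = 1/3502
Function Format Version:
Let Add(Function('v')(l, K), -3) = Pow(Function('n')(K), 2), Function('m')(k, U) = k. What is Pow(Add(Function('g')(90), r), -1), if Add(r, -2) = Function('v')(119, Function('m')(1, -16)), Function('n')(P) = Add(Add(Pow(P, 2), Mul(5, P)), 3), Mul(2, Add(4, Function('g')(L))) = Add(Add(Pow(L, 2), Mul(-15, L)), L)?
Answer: Rational(1, 3502) ≈ 0.00028555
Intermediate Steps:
Function('g')(L) = Add(-4, Mul(Rational(1, 2), Pow(L, 2)), Mul(-7, L)) (Function('g')(L) = Add(-4, Mul(Rational(1, 2), Add(Add(Pow(L, 2), Mul(-15, L)), L))) = Add(-4, Mul(Rational(1, 2), Add(Pow(L, 2), Mul(-14, L)))) = Add(-4, Add(Mul(Rational(1, 2), Pow(L, 2)), Mul(-7, L))) = Add(-4, Mul(Rational(1, 2), Pow(L, 2)), Mul(-7, L)))
Function('n')(P) = Add(3, Pow(P, 2), Mul(5, P))
Function('v')(l, K) = Add(3, Pow(Add(3, Pow(K, 2), Mul(5, K)), 2))
r = 86 (r = Add(2, Add(3, Pow(Add(3, Pow(1, 2), Mul(5, 1)), 2))) = Add(2, Add(3, Pow(Add(3, 1, 5), 2))) = Add(2, Add(3, Pow(9, 2))) = Add(2, Add(3, 81)) = Add(2, 84) = 86)
Pow(Add(Function('g')(90), r), -1) = Pow(Add(Add(-4, Mul(Rational(1, 2), Pow(90, 2)), Mul(-7, 90)), 86), -1) = Pow(Add(Add(-4, Mul(Rational(1, 2), 8100), -630), 86), -1) = Pow(Add(Add(-4, 4050, -630), 86), -1) = Pow(Add(3416, 86), -1) = Pow(3502, -1) = Rational(1, 3502)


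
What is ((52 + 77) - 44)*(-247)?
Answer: -20995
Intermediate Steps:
((52 + 77) - 44)*(-247) = (129 - 44)*(-247) = 85*(-247) = -20995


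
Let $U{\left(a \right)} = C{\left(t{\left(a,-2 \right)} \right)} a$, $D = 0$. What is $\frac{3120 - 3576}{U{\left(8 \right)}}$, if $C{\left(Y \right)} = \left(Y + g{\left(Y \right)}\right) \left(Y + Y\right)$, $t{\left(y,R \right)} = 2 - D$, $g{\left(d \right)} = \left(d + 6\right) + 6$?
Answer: $- \frac{57}{64} \approx -0.89063$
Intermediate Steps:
$g{\left(d \right)} = 12 + d$ ($g{\left(d \right)} = \left(6 + d\right) + 6 = 12 + d$)
$t{\left(y,R \right)} = 2$ ($t{\left(y,R \right)} = 2 - 0 = 2 + 0 = 2$)
$C{\left(Y \right)} = 2 Y \left(12 + 2 Y\right)$ ($C{\left(Y \right)} = \left(Y + \left(12 + Y\right)\right) \left(Y + Y\right) = \left(12 + 2 Y\right) 2 Y = 2 Y \left(12 + 2 Y\right)$)
$U{\left(a \right)} = 64 a$ ($U{\left(a \right)} = 4 \cdot 2 \left(6 + 2\right) a = 4 \cdot 2 \cdot 8 a = 64 a$)
$\frac{3120 - 3576}{U{\left(8 \right)}} = \frac{3120 - 3576}{64 \cdot 8} = - \frac{456}{512} = \left(-456\right) \frac{1}{512} = - \frac{57}{64}$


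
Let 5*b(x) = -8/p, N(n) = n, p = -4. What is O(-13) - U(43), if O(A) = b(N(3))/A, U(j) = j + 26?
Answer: -4487/65 ≈ -69.031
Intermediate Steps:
U(j) = 26 + j
b(x) = ⅖ (b(x) = (-8/(-4))/5 = (-8*(-¼))/5 = (⅕)*2 = ⅖)
O(A) = 2/(5*A)
O(-13) - U(43) = (⅖)/(-13) - (26 + 43) = (⅖)*(-1/13) - 1*69 = -2/65 - 69 = -4487/65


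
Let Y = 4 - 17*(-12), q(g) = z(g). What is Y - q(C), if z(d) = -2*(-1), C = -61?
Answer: 206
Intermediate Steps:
z(d) = 2
q(g) = 2
Y = 208 (Y = 4 + 204 = 208)
Y - q(C) = 208 - 1*2 = 208 - 2 = 206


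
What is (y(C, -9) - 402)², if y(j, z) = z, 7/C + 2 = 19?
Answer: 168921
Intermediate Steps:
C = 7/17 (C = 7/(-2 + 19) = 7/17 ≈ 0.41176)
(y(C, -9) - 402)² = (-9 - 402)² = (-411)² = 168921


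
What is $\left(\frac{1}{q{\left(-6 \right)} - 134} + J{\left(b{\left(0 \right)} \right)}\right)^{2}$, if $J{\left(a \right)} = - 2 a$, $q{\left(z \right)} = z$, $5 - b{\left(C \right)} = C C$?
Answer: $\frac{1962801}{19600} \approx 100.14$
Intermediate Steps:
$b{\left(C \right)} = 5 - C^{2}$ ($b{\left(C \right)} = 5 - C C = 5 - C^{2}$)
$\left(\frac{1}{q{\left(-6 \right)} - 134} + J{\left(b{\left(0 \right)} \right)}\right)^{2} = \left(\frac{1}{-6 - 134} - 2 \left(5 - 0^{2}\right)\right)^{2} = \left(\frac{1}{-140} - 2 \left(5 - 0\right)\right)^{2} = \left(- \frac{1}{140} - 2 \left(5 + 0\right)\right)^{2} = \left(- \frac{1}{140} - 10\right)^{2} = \left(- \frac{1401}{140}\right)^{2} = \frac{1962801}{19600}$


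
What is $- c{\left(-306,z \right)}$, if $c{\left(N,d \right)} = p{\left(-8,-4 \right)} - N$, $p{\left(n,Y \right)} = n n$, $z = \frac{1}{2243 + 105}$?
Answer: $-370$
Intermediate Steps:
$z = \frac{1}{2348} \approx 0.00042589$
$p{\left(n,Y \right)} = n^{2}$
$c{\left(N,d \right)} = 64 - N$ ($c{\left(N,d \right)} = \left(-8\right)^{2} - N = 64 - N$)
$- c{\left(-306,z \right)} = - (64 - -306) = - (64 + 306) = \left(-1\right) 370 = -370$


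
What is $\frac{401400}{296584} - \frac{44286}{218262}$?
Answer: $\frac{141052742}{122600411} \approx 1.1505$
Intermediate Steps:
$\frac{401400}{296584} - \frac{44286}{218262} = 401400 \cdot \frac{1}{296584} - \frac{671}{3307} = \frac{50175}{37073} - \frac{671}{3307} = \frac{141052742}{122600411}$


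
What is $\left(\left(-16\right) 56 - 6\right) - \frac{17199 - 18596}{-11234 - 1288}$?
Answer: $- \frac{11296241}{12522} \approx -902.11$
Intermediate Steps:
$\left(\left(-16\right) 56 - 6\right) - \frac{17199 - 18596}{-11234 - 1288} = \left(-896 - 6\right) - - \frac{1397}{-12522} = -902 - \left(-1397\right) \left(- \frac{1}{12522}\right) = -902 - \frac{1397}{12522} = - \frac{11296241}{12522}$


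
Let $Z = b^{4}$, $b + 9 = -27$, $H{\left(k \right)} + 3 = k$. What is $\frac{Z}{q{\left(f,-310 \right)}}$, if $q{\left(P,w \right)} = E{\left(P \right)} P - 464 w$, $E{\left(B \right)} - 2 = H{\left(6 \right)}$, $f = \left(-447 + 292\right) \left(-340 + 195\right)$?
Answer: $\frac{559872}{85405} \approx 6.5555$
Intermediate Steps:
$H{\left(k \right)} = -3 + k$
$f = 22475$ ($f = \left(-155\right) \left(-145\right) = 22475$)
$b = -36$ ($b = -9 - 27 = -36$)
$E{\left(B \right)} = 5$ ($E{\left(B \right)} = 2 + \left(-3 + 6\right) = 2 + 3 = 5$)
$q{\left(P,w \right)} = - 464 w + 5 P$ ($q{\left(P,w \right)} = 5 P - 464 w = - 464 w + 5 P$)
$Z = 1679616$ ($Z = \left(-36\right)^{4} = 1679616$)
$\frac{Z}{q{\left(f,-310 \right)}} = \frac{1679616}{\left(-464\right) \left(-310\right) + 5 \cdot 22475} = \frac{1679616}{143840 + 112375} = \frac{1679616}{256215} = 1679616 \cdot \frac{1}{256215} = \frac{559872}{85405}$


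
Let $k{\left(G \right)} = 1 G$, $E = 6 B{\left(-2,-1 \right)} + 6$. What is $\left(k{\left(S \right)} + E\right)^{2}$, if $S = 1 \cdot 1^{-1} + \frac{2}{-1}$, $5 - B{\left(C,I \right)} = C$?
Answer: $2209$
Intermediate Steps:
$B{\left(C,I \right)} = 5 - C$
$S = -1$ ($S = 1 \cdot 1 + 2 \left(-1\right) = 1 - 2 = -1$)
$E = 48$ ($E = 6 \left(5 - -2\right) + 6 = 6 \left(5 + 2\right) + 6 = 6 \cdot 7 + 6 = 42 + 6 = 48$)
$k{\left(G \right)} = G$
$\left(k{\left(S \right)} + E\right)^{2} = \left(-1 + 48\right)^{2} = 47^{2} = 2209$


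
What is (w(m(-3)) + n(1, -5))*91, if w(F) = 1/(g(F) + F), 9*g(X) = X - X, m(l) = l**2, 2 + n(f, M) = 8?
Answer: 5005/9 ≈ 556.11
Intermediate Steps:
n(f, M) = 6 (n(f, M) = -2 + 8 = 6)
g(X) = 0 (g(X) = (X - X)/9 = (1/9)*0 = 0)
w(F) = 1/F (w(F) = 1/(0 + F) = 1/F)
(w(m(-3)) + n(1, -5))*91 = (1/((-3)**2) + 6)*91 = (1/9 + 6)*91 = (55/9)*91 = 5005/9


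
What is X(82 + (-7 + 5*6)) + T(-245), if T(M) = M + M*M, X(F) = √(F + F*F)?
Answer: 59780 + √11130 ≈ 59886.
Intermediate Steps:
X(F) = √(F + F²)
T(M) = M + M²
X(82 + (-7 + 5*6)) + T(-245) = √((82 + (-7 + 5*6))*(1 + (82 + (-7 + 5*6)))) - 245*(1 - 245) = √((82 + (-7 + 30))*(1 + (82 + (-7 + 30)))) - 245*(-244) = √((82 + 23)*(1 + (82 + 23))) + 59780 = √(105*(1 + 105)) + 59780 = √(105*106) + 59780 = √11130 + 59780 = 59780 + √11130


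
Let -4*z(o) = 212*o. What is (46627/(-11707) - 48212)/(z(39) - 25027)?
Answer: 564464511/317189458 ≈ 1.7796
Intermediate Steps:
z(o) = -53*o
(46627/(-11707) - 48212)/(z(39) - 25027) = (46627/(-11707) - 48212)/(-53*39 - 25027) = (46627*(-1/11707) - 48212)/(-2067 - 25027) = (-46627/11707 - 48212)/(-27094) = -564464511/11707*(-1/27094) = 564464511/317189458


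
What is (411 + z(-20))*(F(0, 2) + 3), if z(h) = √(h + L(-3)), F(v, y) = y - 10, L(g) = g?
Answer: -2055 - 5*I*√23 ≈ -2055.0 - 23.979*I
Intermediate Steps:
F(v, y) = -10 + y
z(h) = √(-3 + h) (z(h) = √(h - 3) = √(-3 + h))
(411 + z(-20))*(F(0, 2) + 3) = (411 + √(-3 - 20))*((-10 + 2) + 3) = (411 + √(-23))*(-8 + 3) = (411 + I*√23)*(-5) = -2055 - 5*I*√23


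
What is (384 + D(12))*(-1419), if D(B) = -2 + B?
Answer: -559086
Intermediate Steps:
(384 + D(12))*(-1419) = (384 + (-2 + 12))*(-1419) = (384 + 10)*(-1419) = 394*(-1419) = -559086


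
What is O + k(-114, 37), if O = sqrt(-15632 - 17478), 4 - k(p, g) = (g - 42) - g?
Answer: 46 + I*sqrt(33110) ≈ 46.0 + 181.96*I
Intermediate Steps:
k(p, g) = 46 (k(p, g) = 4 - ((g - 42) - g) = 4 - ((-42 + g) - g) = 4 - 1*(-42) = 4 + 42 = 46)
O = I*sqrt(33110) (O = sqrt(-33110) = I*sqrt(33110) ≈ 181.96*I)
O + k(-114, 37) = I*sqrt(33110) + 46 = 46 + I*sqrt(33110)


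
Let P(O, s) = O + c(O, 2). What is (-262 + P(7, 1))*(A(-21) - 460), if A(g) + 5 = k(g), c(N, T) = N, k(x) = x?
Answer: 120528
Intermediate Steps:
A(g) = -5 + g
P(O, s) = 2*O (P(O, s) = O + O = 2*O)
(-262 + P(7, 1))*(A(-21) - 460) = (-262 + 2*7)*((-5 - 21) - 460) = (-262 + 14)*(-26 - 460) = -248*(-486) = 120528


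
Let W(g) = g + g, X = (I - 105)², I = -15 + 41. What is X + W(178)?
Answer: 6597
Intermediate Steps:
I = 26
X = 6241 (X = (26 - 105)² = (-79)² = 6241)
W(g) = 2*g
X + W(178) = 6241 + 2*178 = 6241 + 356 = 6597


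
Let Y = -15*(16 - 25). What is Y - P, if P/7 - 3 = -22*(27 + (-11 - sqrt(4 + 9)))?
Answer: 2578 - 154*sqrt(13) ≈ 2022.7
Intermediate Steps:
Y = 135 (Y = -15*(-9) = 135)
P = -2443 + 154*sqrt(13) (P = 21 + 7*(-22*(27 + (-11 - sqrt(4 + 9)))) = 21 + 7*(-22*(27 + (-11 - sqrt(13)))) = 21 + 7*(-22*(16 - sqrt(13))) = 21 + 7*(-352 + 22*sqrt(13)) = 21 + (-2464 + 154*sqrt(13)) = -2443 + 154*sqrt(13) ≈ -1887.7)
Y - P = 135 - (-2443 + 154*sqrt(13)) = 135 + (2443 - 154*sqrt(13)) = 2578 - 154*sqrt(13)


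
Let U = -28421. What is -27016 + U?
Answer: -55437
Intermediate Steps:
-27016 + U = -27016 - 28421 = -55437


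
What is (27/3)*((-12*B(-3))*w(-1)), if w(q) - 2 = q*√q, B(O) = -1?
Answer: 216 - 108*I ≈ 216.0 - 108.0*I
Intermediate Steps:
w(q) = 2 + q^(3/2) (w(q) = 2 + q*√q = 2 + q^(3/2))
(27/3)*((-12*B(-3))*w(-1)) = (27/3)*((-12*(-1))*(2 + (-1)^(3/2))) = (27*(⅓))*(12*(2 - I)) = 9*(24 - 12*I) = 216 - 108*I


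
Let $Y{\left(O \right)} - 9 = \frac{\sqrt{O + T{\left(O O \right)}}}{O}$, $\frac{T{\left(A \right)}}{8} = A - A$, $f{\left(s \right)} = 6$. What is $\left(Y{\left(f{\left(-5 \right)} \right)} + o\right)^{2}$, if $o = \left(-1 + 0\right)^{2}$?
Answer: $\frac{\left(60 + \sqrt{6}\right)^{2}}{36} \approx 108.33$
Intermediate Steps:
$T{\left(A \right)} = 0$ ($T{\left(A \right)} = 8 \left(A - A\right) = 8 \cdot 0 = 0$)
$o = 1$ ($o = \left(-1\right)^{2} = 1$)
$Y{\left(O \right)} = 9 + \frac{1}{\sqrt{O}}$ ($Y{\left(O \right)} = 9 + \frac{\sqrt{O + 0}}{O} = 9 + \frac{\sqrt{O}}{O} = 9 + \frac{1}{\sqrt{O}}$)
$\left(Y{\left(f{\left(-5 \right)} \right)} + o\right)^{2} = \left(\left(9 + \frac{1}{\sqrt{6}}\right) + 1\right)^{2} = \left(\left(9 + \frac{\sqrt{6}}{6}\right) + 1\right)^{2} = \left(10 + \frac{\sqrt{6}}{6}\right)^{2}$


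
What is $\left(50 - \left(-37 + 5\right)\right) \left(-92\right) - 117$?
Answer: $-7661$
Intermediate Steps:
$\left(50 - \left(-37 + 5\right)\right) \left(-92\right) - 117 = \left(50 - -32\right) \left(-92\right) - 117 = \left(50 + 32\right) \left(-92\right) - 117 = 82 \left(-92\right) - 117 = -7544 - 117 = -7661$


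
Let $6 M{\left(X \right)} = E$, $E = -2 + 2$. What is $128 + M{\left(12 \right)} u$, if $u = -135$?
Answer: $128$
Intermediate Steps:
$E = 0$
$M{\left(X \right)} = 0$ ($M{\left(X \right)} = \frac{1}{6} \cdot 0 = 0$)
$128 + M{\left(12 \right)} u = 128 + 0 \left(-135\right) = 128 + 0 = 128$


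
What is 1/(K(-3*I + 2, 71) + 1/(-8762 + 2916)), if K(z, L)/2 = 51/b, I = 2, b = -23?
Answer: -134458/596315 ≈ -0.22548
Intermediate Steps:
K(z, L) = -102/23 (K(z, L) = 2*(51/(-23)) = 2*(51*(-1/23)) = 2*(-51/23) = -102/23)
1/(K(-3*I + 2, 71) + 1/(-8762 + 2916)) = 1/(-102/23 + 1/(-8762 + 2916)) = 1/(-102/23 + 1/(-5846)) = 1/(-102/23 - 1/5846) = 1/(-596315/134458) = -134458/596315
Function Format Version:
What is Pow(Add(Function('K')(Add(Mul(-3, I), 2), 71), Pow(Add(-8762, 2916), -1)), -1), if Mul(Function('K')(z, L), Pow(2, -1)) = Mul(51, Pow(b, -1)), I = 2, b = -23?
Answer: Rational(-134458, 596315) ≈ -0.22548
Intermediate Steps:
Function('K')(z, L) = Rational(-102, 23) (Function('K')(z, L) = Mul(2, Mul(51, Pow(-23, -1))) = Mul(2, Mul(51, Rational(-1, 23))) = Mul(2, Rational(-51, 23)) = Rational(-102, 23))
Pow(Add(Function('K')(Add(Mul(-3, I), 2), 71), Pow(Add(-8762, 2916), -1)), -1) = Pow(Add(Rational(-102, 23), Pow(Add(-8762, 2916), -1)), -1) = Pow(Add(Rational(-102, 23), Pow(-5846, -1)), -1) = Pow(Add(Rational(-102, 23), Rational(-1, 5846)), -1) = Pow(Rational(-596315, 134458), -1) = Rational(-134458, 596315)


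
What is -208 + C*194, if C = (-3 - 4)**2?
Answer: 9298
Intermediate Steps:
C = 49 (C = (-7)**2 = 49)
-208 + C*194 = -208 + 49*194 = -208 + 9506 = 9298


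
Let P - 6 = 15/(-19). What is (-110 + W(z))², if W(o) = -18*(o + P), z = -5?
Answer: 4674244/361 ≈ 12948.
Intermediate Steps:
P = 99/19 (P = 6 + 15/(-19) = 6 + 15*(-1/19) = 6 - 15/19 = 99/19 ≈ 5.2105)
W(o) = -1782/19 - 18*o (W(o) = -18*(o + 99/19) = -18*(99/19 + o) = -1782/19 - 18*o)
(-110 + W(z))² = (-110 + (-1782/19 - 18*(-5)))² = (-110 + (-1782/19 + 90))² = (-110 - 72/19)² = (-2162/19)² = 4674244/361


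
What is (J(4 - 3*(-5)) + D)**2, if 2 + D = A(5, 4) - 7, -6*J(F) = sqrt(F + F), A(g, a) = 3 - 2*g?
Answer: (96 + sqrt(38))**2/36 ≈ 289.93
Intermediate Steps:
J(F) = -sqrt(2)*sqrt(F)/6 (J(F) = -sqrt(F + F)/6 = -sqrt(2)*sqrt(F)/6)
D = -16 (D = -2 + ((3 - 2*5) - 7) = -2 + ((3 - 10) - 7) = -2 + (-7 - 7) = -2 - 14 = -16)
(J(4 - 3*(-5)) + D)**2 = (-sqrt(2)*sqrt(4 - 3*(-5))/6 - 16)**2 = (-sqrt(2)*sqrt(4 + 15)/6 - 16)**2 = (-sqrt(2)*sqrt(19)/6 - 16)**2 = (-sqrt(38)/6 - 16)**2 = (-16 - sqrt(38)/6)**2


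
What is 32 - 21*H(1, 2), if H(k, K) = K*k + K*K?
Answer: -94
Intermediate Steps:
H(k, K) = K² + K*k (H(k, K) = K*k + K² = K² + K*k)
32 - 21*H(1, 2) = 32 - 42*(2 + 1) = 32 - 42*3 = 32 - 21*6 = 32 - 126 = -94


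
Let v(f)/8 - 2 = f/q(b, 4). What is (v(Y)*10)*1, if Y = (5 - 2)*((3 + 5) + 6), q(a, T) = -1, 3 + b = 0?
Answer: -3200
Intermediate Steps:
b = -3 (b = -3 + 0 = -3)
Y = 42 (Y = 3*(8 + 6) = 3*14 = 42)
v(f) = 16 - 8*f (v(f) = 16 + 8*(f/(-1)) = 16 + 8*(f*(-1)) = 16 + 8*(-f) = 16 - 8*f)
(v(Y)*10)*1 = ((16 - 8*42)*10)*1 = ((16 - 336)*10)*1 = -320*10*1 = -3200*1 = -3200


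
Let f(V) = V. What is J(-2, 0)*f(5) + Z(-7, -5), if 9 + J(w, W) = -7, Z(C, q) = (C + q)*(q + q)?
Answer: 40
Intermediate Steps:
Z(C, q) = 2*q*(C + q) (Z(C, q) = (C + q)*(2*q) = 2*q*(C + q))
J(w, W) = -16 (J(w, W) = -9 - 7 = -16)
J(-2, 0)*f(5) + Z(-7, -5) = -16*5 + 2*(-5)*(-7 - 5) = -80 + 2*(-5)*(-12) = -80 + 120 = 40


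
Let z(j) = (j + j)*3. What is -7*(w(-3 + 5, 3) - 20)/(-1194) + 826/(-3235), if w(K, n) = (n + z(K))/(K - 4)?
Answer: -3217963/7725180 ≈ -0.41655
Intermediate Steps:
z(j) = 6*j (z(j) = (2*j)*3 = 6*j)
w(K, n) = (n + 6*K)/(-4 + K) (w(K, n) = (n + 6*K)/(K - 4) = (n + 6*K)/(-4 + K))
-7*(w(-3 + 5, 3) - 20)/(-1194) + 826/(-3235) = -7*((3 + 6*(-3 + 5))/(-4 + (-3 + 5)) - 20)/(-1194) + 826/(-3235) = -7*((3 + 6*2)/(-4 + 2) - 20)*(-1/1194) + 826*(-1/3235) = -7*((3 + 12)/(-2) - 20)*(-1/1194) - 826/3235 = -7*(-1/2*15 - 20)*(-1/1194) - 826/3235 = -7*(-15/2 - 20)*(-1/1194) - 826/3235 = -7*(-55/2)*(-1/1194) - 826/3235 = (385/2)*(-1/1194) - 826/3235 = -385/2388 - 826/3235 = -3217963/7725180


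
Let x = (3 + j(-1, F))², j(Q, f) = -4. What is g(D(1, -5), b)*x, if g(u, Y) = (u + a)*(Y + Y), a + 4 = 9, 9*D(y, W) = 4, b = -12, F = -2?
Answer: -392/3 ≈ -130.67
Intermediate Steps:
D(y, W) = 4/9 (D(y, W) = (⅑)*4 = 4/9)
a = 5 (a = -4 + 9 = 5)
g(u, Y) = 2*Y*(5 + u) (g(u, Y) = (u + 5)*(Y + Y) = (5 + u)*(2*Y) = 2*Y*(5 + u))
x = 1 (x = (3 - 4)² = (-1)² = 1)
g(D(1, -5), b)*x = (2*(-12)*(5 + 4/9))*1 = (2*(-12)*(49/9))*1 = -392/3*1 = -392/3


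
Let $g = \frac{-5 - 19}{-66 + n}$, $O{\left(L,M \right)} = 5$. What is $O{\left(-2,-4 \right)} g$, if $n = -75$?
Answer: $\frac{40}{47} \approx 0.85106$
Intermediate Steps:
$g = \frac{8}{47}$ ($g = \frac{-5 - 19}{-66 - 75} = \frac{1}{-141} \left(-24\right) = \left(- \frac{1}{141}\right) \left(-24\right) = \frac{8}{47} \approx 0.17021$)
$O{\left(-2,-4 \right)} g = 5 \cdot \frac{8}{47} = \frac{40}{47}$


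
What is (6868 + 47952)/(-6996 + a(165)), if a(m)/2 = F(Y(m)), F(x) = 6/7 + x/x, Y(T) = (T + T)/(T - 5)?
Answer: -191870/24473 ≈ -7.8401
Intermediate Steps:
Y(T) = 2*T/(-5 + T) (Y(T) = (2*T)/(-5 + T) = 2*T/(-5 + T))
F(x) = 13/7 (F(x) = 6*(1/7) + 1 = 6/7 + 1 = 13/7)
a(m) = 26/7 (a(m) = 2*(13/7) = 26/7)
(6868 + 47952)/(-6996 + a(165)) = (6868 + 47952)/(-6996 + 26/7) = 54820/(-48946/7) = 54820*(-7/48946) = -191870/24473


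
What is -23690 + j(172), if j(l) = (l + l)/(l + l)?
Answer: -23689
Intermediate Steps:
j(l) = 1 (j(l) = (2*l)/((2*l)) = (2*l)*(1/(2*l)) = 1)
-23690 + j(172) = -23690 + 1 = -23689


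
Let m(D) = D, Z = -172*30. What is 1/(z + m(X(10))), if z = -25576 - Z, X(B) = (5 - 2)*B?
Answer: -1/20386 ≈ -4.9053e-5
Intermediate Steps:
Z = -5160
X(B) = 3*B
z = -20416 (z = -25576 - 1*(-5160) = -25576 + 5160 = -20416)
1/(z + m(X(10))) = 1/(-20416 + 3*10) = 1/(-20416 + 30) = 1/(-20386) = -1/20386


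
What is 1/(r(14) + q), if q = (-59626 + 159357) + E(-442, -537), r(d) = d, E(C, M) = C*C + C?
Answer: 1/294667 ≈ 3.3937e-6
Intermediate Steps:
E(C, M) = C + C² (E(C, M) = C² + C = C + C²)
q = 294653 (q = (-59626 + 159357) - 442*(1 - 442) = 99731 - 442*(-441) = 99731 + 194922 = 294653)
1/(r(14) + q) = 1/(14 + 294653) = 1/294667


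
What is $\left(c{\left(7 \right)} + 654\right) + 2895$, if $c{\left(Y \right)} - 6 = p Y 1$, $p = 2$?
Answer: $3569$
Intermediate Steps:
$c{\left(Y \right)} = 6 + 2 Y$ ($c{\left(Y \right)} = 6 + 2 Y 1 = 6 + 2 Y$)
$\left(c{\left(7 \right)} + 654\right) + 2895 = \left(\left(6 + 2 \cdot 7\right) + 654\right) + 2895 = \left(\left(6 + 14\right) + 654\right) + 2895 = \left(20 + 654\right) + 2895 = 674 + 2895 = 3569$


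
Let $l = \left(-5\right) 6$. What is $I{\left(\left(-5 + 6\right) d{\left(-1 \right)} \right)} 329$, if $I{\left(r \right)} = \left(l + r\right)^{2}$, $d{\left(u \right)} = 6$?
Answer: $189504$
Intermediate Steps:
$l = -30$
$I{\left(r \right)} = \left(-30 + r\right)^{2}$
$I{\left(\left(-5 + 6\right) d{\left(-1 \right)} \right)} 329 = \left(-30 + \left(-5 + 6\right) 6\right)^{2} \cdot 329 = \left(-30 + 1 \cdot 6\right)^{2} \cdot 329 = \left(-30 + 6\right)^{2} \cdot 329 = \left(-24\right)^{2} \cdot 329 = 576 \cdot 329 = 189504$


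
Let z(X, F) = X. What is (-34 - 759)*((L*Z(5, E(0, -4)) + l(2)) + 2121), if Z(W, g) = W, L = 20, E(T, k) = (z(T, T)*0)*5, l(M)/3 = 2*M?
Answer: -1770769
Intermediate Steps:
l(M) = 6*M (l(M) = 3*(2*M) = 6*M)
E(T, k) = 0 (E(T, k) = (T*0)*5 = 0*5 = 0)
(-34 - 759)*((L*Z(5, E(0, -4)) + l(2)) + 2121) = (-34 - 759)*((20*5 + 6*2) + 2121) = -793*((100 + 12) + 2121) = -793*(112 + 2121) = -793*2233 = -1770769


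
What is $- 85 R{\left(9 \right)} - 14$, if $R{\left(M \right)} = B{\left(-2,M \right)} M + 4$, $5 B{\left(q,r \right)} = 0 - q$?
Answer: $-660$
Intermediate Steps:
$B{\left(q,r \right)} = - \frac{q}{5}$ ($B{\left(q,r \right)} = \frac{0 - q}{5} = \frac{\left(-1\right) q}{5} = - \frac{q}{5}$)
$R{\left(M \right)} = 4 + \frac{2 M}{5}$ ($R{\left(M \right)} = \left(- \frac{1}{5}\right) \left(-2\right) M + 4 = \frac{2 M}{5} + 4 = 4 + \frac{2 M}{5}$)
$- 85 R{\left(9 \right)} - 14 = - 85 \left(4 + \frac{2}{5} \cdot 9\right) - 14 = - 85 \left(4 + \frac{18}{5}\right) - 14 = \left(-85\right) \frac{38}{5} - 14 = -646 - 14 = -660$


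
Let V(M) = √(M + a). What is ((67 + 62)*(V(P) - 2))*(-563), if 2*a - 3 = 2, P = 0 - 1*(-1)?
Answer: 145254 - 72627*√14/2 ≈ 9381.3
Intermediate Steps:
P = 1 (P = 0 + 1 = 1)
a = 5/2 (a = 3/2 + (½)*2 = 3/2 + 1 = 5/2 ≈ 2.5000)
V(M) = √(5/2 + M) (V(M) = √(M + 5/2) = √(5/2 + M))
((67 + 62)*(V(P) - 2))*(-563) = ((67 + 62)*(√(10 + 4*1)/2 - 2))*(-563) = (129*(√(10 + 4)/2 - 2))*(-563) = (129*(√14/2 - 2))*(-563) = (129*(-2 + √14/2))*(-563) = (-258 + 129*√14/2)*(-563) = 145254 - 72627*√14/2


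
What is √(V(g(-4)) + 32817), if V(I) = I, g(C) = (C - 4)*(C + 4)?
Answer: √32817 ≈ 181.15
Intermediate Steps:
g(C) = (-4 + C)*(4 + C)
√(V(g(-4)) + 32817) = √((-16 + (-4)²) + 32817) = √((-16 + 16) + 32817) = √(0 + 32817) = √32817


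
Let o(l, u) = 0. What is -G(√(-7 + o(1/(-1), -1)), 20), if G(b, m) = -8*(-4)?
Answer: -32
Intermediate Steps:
G(b, m) = 32
-G(√(-7 + o(1/(-1), -1)), 20) = -1*32 = -32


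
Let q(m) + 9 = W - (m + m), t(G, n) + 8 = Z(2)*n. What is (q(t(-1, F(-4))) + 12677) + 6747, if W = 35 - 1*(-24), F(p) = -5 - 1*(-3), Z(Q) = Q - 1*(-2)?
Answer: 19506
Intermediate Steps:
Z(Q) = 2 + Q (Z(Q) = Q + 2 = 2 + Q)
F(p) = -2 (F(p) = -5 + 3 = -2)
t(G, n) = -8 + 4*n (t(G, n) = -8 + (2 + 2)*n = -8 + 4*n)
W = 59 (W = 35 + 24 = 59)
q(m) = 50 - 2*m (q(m) = -9 + (59 - (m + m)) = -9 + (59 - 2*m) = 50 - 2*m)
(q(t(-1, F(-4))) + 12677) + 6747 = ((50 - 2*(-8 + 4*(-2))) + 12677) + 6747 = ((50 - 2*(-8 - 8)) + 12677) + 6747 = ((50 - 2*(-16)) + 12677) + 6747 = ((50 + 32) + 12677) + 6747 = (82 + 12677) + 6747 = 12759 + 6747 = 19506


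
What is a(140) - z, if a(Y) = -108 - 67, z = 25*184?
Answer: -4775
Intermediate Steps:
z = 4600
a(Y) = -175
a(140) - z = -175 - 1*4600 = -175 - 4600 = -4775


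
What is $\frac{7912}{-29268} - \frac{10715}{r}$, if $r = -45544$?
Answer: $- \frac{11684377}{333245448} \approx -0.035062$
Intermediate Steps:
$\frac{7912}{-29268} - \frac{10715}{r} = \frac{7912}{-29268} - \frac{10715}{-45544} = 7912 \left(- \frac{1}{29268}\right) - - \frac{10715}{45544} = - \frac{1978}{7317} + \frac{10715}{45544} = - \frac{11684377}{333245448}$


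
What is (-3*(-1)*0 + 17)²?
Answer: 289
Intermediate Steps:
(-3*(-1)*0 + 17)² = (3*0 + 17)² = (0 + 17)² = 17² = 289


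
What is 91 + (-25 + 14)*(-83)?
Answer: 1004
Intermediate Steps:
91 + (-25 + 14)*(-83) = 91 - 11*(-83) = 91 + 913 = 1004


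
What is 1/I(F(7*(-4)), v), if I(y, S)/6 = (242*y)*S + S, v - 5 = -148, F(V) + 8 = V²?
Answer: -1/161126394 ≈ -6.2063e-9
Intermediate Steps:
F(V) = -8 + V²
v = -143 (v = 5 - 148 = -143)
I(y, S) = 6*S + 1452*S*y (I(y, S) = 6*((242*y)*S + S) = 6*(242*S*y + S) = 6*(S + 242*S*y) = 6*S + 1452*S*y)
1/I(F(7*(-4)), v) = 1/(6*(-143)*(1 + 242*(-8 + (7*(-4))²))) = 1/(6*(-143)*(1 + 242*(-8 + (-28)²))) = 1/(6*(-143)*(1 + 242*(-8 + 784))) = 1/(6*(-143)*(1 + 242*776)) = 1/(6*(-143)*(1 + 187792)) = 1/(6*(-143)*187793) = 1/(-161126394) = -1/161126394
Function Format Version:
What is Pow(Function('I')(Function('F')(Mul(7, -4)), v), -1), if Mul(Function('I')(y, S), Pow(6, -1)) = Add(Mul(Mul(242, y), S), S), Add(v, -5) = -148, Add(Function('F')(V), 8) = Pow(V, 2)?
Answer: Rational(-1, 161126394) ≈ -6.2063e-9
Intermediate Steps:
Function('F')(V) = Add(-8, Pow(V, 2))
v = -143 (v = Add(5, -148) = -143)
Function('I')(y, S) = Add(Mul(6, S), Mul(1452, S, y)) (Function('I')(y, S) = Mul(6, Add(Mul(Mul(242, y), S), S)) = Mul(6, Add(Mul(242, S, y), S)) = Mul(6, Add(S, Mul(242, S, y))) = Add(Mul(6, S), Mul(1452, S, y)))
Pow(Function('I')(Function('F')(Mul(7, -4)), v), -1) = Pow(Mul(6, -143, Add(1, Mul(242, Add(-8, Pow(Mul(7, -4), 2))))), -1) = Pow(Mul(6, -143, Add(1, Mul(242, Add(-8, Pow(-28, 2))))), -1) = Pow(Mul(6, -143, Add(1, Mul(242, Add(-8, 784)))), -1) = Pow(Mul(6, -143, Add(1, Mul(242, 776))), -1) = Pow(Mul(6, -143, Add(1, 187792)), -1) = Pow(Mul(6, -143, 187793), -1) = Pow(-161126394, -1) = Rational(-1, 161126394)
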